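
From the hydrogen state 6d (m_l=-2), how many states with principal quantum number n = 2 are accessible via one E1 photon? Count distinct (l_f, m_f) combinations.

1

E1 requires Δl = ±1, so l_f ∈ {1, 3}; with 0 ≤ l_f ≤ n_f−1 = 1, the allowed l_f values are {1}.
For l_f = 1: m_f ∈ {m_i−1, m_i, m_i+1} ∩ [−1, 1] = {-1} → 1 state.
Total: 1.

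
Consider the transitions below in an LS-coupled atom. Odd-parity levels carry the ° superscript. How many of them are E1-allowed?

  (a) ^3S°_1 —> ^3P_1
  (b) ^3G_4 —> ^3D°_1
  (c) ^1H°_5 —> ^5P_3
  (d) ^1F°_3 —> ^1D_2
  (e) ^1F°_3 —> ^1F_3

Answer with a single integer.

(a) allowed
(b) forbidden (ΔL, ΔJ fail)
(c) forbidden (ΔS, ΔL, ΔJ fail)
(d) allowed
(e) allowed
Total allowed: 3 of 5.

3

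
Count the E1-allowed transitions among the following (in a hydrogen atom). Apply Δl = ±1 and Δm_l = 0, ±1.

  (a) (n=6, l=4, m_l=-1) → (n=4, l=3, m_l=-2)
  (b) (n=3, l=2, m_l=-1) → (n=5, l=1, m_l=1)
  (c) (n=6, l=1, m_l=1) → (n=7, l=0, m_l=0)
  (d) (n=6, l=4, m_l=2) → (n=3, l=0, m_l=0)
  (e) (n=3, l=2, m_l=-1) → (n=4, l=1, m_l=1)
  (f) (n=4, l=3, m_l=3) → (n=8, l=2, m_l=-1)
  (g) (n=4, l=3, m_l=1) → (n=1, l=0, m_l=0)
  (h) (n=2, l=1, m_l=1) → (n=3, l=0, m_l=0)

(a) allowed
(b) forbidden — Δm_l = +2 (E1 requires Δm_l = 0, ±1)
(c) allowed
(d) forbidden — Δl = -4 (E1 requires Δl = ±1); Δm_l = -2 (E1 requires Δm_l = 0, ±1)
(e) forbidden — Δm_l = +2 (E1 requires Δm_l = 0, ±1)
(f) forbidden — Δm_l = -4 (E1 requires Δm_l = 0, ±1)
(g) forbidden — Δl = -3 (E1 requires Δl = ±1)
(h) allowed
Total allowed: 3 of 8.

3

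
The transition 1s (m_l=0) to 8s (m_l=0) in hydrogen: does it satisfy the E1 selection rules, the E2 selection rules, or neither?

neither

Δl = 0 − 0 = +0; l_i + l_f = 0.
Δm_l = +0.
E1 (Δl = ±1, |Δm_l| ≤ 1): not satisfied.
E2 (Δl = 0,±2, l_i+l_f ≥ 2, |Δm_l| ≤ 2): not satisfied.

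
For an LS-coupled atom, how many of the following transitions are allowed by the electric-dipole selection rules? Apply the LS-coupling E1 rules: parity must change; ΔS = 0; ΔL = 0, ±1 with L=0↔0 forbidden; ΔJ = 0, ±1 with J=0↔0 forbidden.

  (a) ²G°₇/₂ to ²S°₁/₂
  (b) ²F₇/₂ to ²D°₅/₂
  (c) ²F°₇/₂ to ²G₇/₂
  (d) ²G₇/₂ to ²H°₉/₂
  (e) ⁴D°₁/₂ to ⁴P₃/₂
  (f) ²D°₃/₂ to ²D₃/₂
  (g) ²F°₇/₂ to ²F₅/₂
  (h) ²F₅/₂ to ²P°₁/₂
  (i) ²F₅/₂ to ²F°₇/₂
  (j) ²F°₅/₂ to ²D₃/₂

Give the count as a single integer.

8

(a) forbidden (parity, ΔL, ΔJ fail)
(b) allowed
(c) allowed
(d) allowed
(e) allowed
(f) allowed
(g) allowed
(h) forbidden (ΔL, ΔJ fail)
(i) allowed
(j) allowed
Total allowed: 8 of 10.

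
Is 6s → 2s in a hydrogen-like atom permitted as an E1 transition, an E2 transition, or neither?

Δl = 0 − 0 = +0; l_i + l_f = 0.
E1 (Δl = ±1): not satisfied.
E2 (Δl = 0,±2, l_i+l_f ≥ 2): not satisfied.

neither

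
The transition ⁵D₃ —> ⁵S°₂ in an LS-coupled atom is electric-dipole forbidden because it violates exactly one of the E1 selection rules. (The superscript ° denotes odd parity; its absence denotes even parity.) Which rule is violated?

Initial level: S=2, L=2, J=3, parity even. Final level: S=2, L=0, J=2, parity odd.
ΔS = 0: S: 2 → 2 — satisfied.
ΔL = 0, ±1 (not L=0↔0): L: 2 → 0, ΔL = -2 — violated.
Parity must change: even → odd — satisfied.
ΔJ = 0, ±1 (not J=0↔0): J: 3 → 2, ΔJ = -1 — satisfied.

the ΔL = 0, ±1 rule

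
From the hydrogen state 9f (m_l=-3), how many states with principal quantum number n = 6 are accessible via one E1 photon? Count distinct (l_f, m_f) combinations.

E1 requires Δl = ±1, so l_f ∈ {2, 4}; with 0 ≤ l_f ≤ n_f−1 = 5, the allowed l_f values are {2, 4}.
For l_f = 2: m_f ∈ {m_i−1, m_i, m_i+1} ∩ [−2, 2] = {-2} → 1 state.
For l_f = 4: m_f ∈ {m_i−1, m_i, m_i+1} ∩ [−4, 4] = {-4, -3, -2} → 3 states.
Total: 4.

4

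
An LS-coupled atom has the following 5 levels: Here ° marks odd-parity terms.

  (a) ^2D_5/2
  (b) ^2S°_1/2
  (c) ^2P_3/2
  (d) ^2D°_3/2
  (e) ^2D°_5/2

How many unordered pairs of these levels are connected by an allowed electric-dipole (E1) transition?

(a)–(b): forbidden (ΔL, ΔJ).
(a)–(c): forbidden (parity).
(a)–(d): allowed.
(a)–(e): allowed.
(b)–(c): allowed.
(b)–(d): forbidden (parity, ΔL).
(b)–(e): forbidden (parity, ΔL, ΔJ).
(c)–(d): allowed.
(c)–(e): allowed.
(d)–(e): forbidden (parity).
Allowed pairs: 5 of 10.

5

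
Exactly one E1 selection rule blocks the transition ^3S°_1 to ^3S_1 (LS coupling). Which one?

Reading off the term symbols: S 1→1, L 0→0, J 1→1, parity odd→even.
ΔL = 0, ±1 (not L=0↔0): L: 0 → 0, ΔL = +0 — fails.
ΔJ = 0, ±1 (not J=0↔0): J: 1 → 1, ΔJ = +0 — ok.
Parity must change: odd → even — ok.
ΔS = 0: S: 1 → 1 — ok.

the L=0 ↔ L=0 exclusion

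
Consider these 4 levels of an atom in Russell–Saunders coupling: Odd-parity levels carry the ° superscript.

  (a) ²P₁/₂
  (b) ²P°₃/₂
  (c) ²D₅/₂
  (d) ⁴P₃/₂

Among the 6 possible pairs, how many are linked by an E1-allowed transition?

(a)–(b): allowed.
(a)–(c): forbidden (parity, ΔJ).
(a)–(d): forbidden (parity, ΔS).
(b)–(c): allowed.
(b)–(d): forbidden (ΔS).
(c)–(d): forbidden (parity, ΔS).
Allowed pairs: 2 of 6.

2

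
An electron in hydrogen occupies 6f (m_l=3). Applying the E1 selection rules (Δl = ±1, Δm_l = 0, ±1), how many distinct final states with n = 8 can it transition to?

E1 requires Δl = ±1, so l_f ∈ {2, 4}; with 0 ≤ l_f ≤ n_f−1 = 7, the allowed l_f values are {2, 4}.
For l_f = 2: m_f ∈ {m_i−1, m_i, m_i+1} ∩ [−2, 2] = {2} → 1 state.
For l_f = 4: m_f ∈ {m_i−1, m_i, m_i+1} ∩ [−4, 4] = {2, 3, 4} → 3 states.
Total: 4.

4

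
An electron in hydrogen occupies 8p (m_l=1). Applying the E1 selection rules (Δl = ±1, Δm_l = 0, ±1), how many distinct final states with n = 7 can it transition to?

E1 requires Δl = ±1, so l_f ∈ {0, 2}; with 0 ≤ l_f ≤ n_f−1 = 6, the allowed l_f values are {0, 2}.
For l_f = 0: m_f ∈ {m_i−1, m_i, m_i+1} ∩ [−0, 0] = {0} → 1 state.
For l_f = 2: m_f ∈ {m_i−1, m_i, m_i+1} ∩ [−2, 2] = {0, 1, 2} → 3 states.
Total: 4.

4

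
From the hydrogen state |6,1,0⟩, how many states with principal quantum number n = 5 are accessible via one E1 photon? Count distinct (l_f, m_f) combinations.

4

E1 requires Δl = ±1, so l_f ∈ {0, 2}; with 0 ≤ l_f ≤ n_f−1 = 4, the allowed l_f values are {0, 2}.
For l_f = 0: m_f ∈ {m_i−1, m_i, m_i+1} ∩ [−0, 0] = {0} → 1 state.
For l_f = 2: m_f ∈ {m_i−1, m_i, m_i+1} ∩ [−2, 2] = {-1, 0, 1} → 3 states.
Total: 4.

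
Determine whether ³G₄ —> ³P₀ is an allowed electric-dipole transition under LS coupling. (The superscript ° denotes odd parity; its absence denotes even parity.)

ΔJ = 0, ±1 (not J=0↔0): J: 4 → 0, ΔJ = -4 — violated.
Parity must change: even → even — violated.
ΔS = 0: S: 1 → 1 — satisfied.
ΔL = 0, ±1 (not L=0↔0): L: 4 → 1, ΔL = -3 — violated.
Rule(s) violated: parity, ΔL, ΔJ.

forbidden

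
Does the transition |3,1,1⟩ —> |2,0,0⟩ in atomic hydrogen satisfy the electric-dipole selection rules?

l: 1 → 0 (Δl = -1). Δl = ±1 satisfied.
Δm_l = 0 − (1) = -1. E1 requires Δm_l = 0, ±1: satisfied.
All E1 selection rules are satisfied.

allowed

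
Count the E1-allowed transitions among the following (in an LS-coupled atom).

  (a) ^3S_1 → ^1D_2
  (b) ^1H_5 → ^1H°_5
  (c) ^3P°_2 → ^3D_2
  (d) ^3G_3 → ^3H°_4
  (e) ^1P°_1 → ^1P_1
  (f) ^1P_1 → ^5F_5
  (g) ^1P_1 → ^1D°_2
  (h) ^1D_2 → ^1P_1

(a) forbidden (parity, ΔS, ΔL fail)
(b) allowed
(c) allowed
(d) allowed
(e) allowed
(f) forbidden (parity, ΔS, ΔL, ΔJ fail)
(g) allowed
(h) forbidden (parity fails)
Total allowed: 5 of 8.

5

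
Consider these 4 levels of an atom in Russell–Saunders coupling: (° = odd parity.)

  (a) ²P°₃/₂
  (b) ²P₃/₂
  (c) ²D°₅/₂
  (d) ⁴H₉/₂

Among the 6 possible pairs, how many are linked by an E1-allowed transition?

2

(a)–(b): allowed.
(a)–(c): forbidden (parity).
(a)–(d): forbidden (ΔS, ΔL, ΔJ).
(b)–(c): allowed.
(b)–(d): forbidden (parity, ΔS, ΔL, ΔJ).
(c)–(d): forbidden (ΔS, ΔL, ΔJ).
Allowed pairs: 2 of 6.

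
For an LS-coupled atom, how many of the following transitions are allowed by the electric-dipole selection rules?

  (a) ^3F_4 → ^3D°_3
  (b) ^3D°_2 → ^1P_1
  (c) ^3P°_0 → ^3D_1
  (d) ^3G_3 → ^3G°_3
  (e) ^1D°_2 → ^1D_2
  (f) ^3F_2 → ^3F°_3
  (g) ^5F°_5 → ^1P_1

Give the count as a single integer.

(a) allowed
(b) forbidden (ΔS fails)
(c) allowed
(d) allowed
(e) allowed
(f) allowed
(g) forbidden (ΔS, ΔL, ΔJ fail)
Total allowed: 5 of 7.

5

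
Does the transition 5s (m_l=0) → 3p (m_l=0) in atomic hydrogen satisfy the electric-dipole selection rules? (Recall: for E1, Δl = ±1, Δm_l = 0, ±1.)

allowed

Initial l = 0, final l = 1, so Δl = +1. E1 requires Δl = ±1: ok.
m_l: 0 → 0 (Δm_l = +0). |Δm_l| ≤ 1 ok.
All E1 selection rules are satisfied.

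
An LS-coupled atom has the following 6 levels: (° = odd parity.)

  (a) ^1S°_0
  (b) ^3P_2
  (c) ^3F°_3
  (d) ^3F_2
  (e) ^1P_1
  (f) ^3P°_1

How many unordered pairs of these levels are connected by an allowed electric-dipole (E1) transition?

(a)–(b): forbidden (ΔS, ΔJ).
(a)–(c): forbidden (parity, ΔS, ΔL, ΔJ).
(a)–(d): forbidden (ΔS, ΔL, ΔJ).
(a)–(e): allowed.
(a)–(f): forbidden (parity, ΔS).
(b)–(c): forbidden (ΔL).
(b)–(d): forbidden (parity, ΔL).
(b)–(e): forbidden (parity, ΔS).
(b)–(f): allowed.
(c)–(d): allowed.
(c)–(e): forbidden (ΔS, ΔL, ΔJ).
(c)–(f): forbidden (parity, ΔL, ΔJ).
(d)–(e): forbidden (parity, ΔS, ΔL).
(d)–(f): forbidden (ΔL).
(e)–(f): forbidden (ΔS).
Allowed pairs: 3 of 15.

3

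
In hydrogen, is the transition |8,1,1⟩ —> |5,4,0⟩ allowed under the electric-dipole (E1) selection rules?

Δl = 4 − 1 = +3; the E1 rule Δl = ±1 is fails.
m_l: 1 → 0 (Δm_l = -1). |Δm_l| ≤ 1 ok.
The transition is electric-dipole forbidden.

forbidden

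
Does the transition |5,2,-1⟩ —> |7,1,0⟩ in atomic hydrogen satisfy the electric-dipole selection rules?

l: 2 → 1 (Δl = -1). Δl = ±1 ok.
m_l: -1 → 0 (Δm_l = +1). |Δm_l| ≤ 1 ok.
All E1 selection rules are satisfied.

allowed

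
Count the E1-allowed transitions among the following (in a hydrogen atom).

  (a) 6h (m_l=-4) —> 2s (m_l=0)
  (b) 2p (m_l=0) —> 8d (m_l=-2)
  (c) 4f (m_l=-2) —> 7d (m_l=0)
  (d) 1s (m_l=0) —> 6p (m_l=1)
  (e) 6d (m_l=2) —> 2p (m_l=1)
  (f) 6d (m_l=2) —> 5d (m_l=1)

2

(a) forbidden — Δl = -5 (E1 requires Δl = ±1); Δm_l = +4 (E1 requires Δm_l = 0, ±1)
(b) forbidden — Δm_l = -2 (E1 requires Δm_l = 0, ±1)
(c) forbidden — Δm_l = +2 (E1 requires Δm_l = 0, ±1)
(d) allowed
(e) allowed
(f) forbidden — Δl = +0 (E1 requires Δl = ±1)
Total allowed: 2 of 6.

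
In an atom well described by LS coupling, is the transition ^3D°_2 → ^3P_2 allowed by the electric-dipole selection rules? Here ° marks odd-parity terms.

Reading off the term symbols: S 1→1, L 2→1, J 2→2, parity odd→even.
ΔS = 0: S: 1 → 1 — satisfied.
Parity must change: odd → even — satisfied.
ΔJ = 0, ±1 (not J=0↔0): J: 2 → 2, ΔJ = +0 — satisfied.
ΔL = 0, ±1 (not L=0↔0): L: 2 → 1, ΔL = -1 — satisfied.
All four E1 rules are satisfied.

allowed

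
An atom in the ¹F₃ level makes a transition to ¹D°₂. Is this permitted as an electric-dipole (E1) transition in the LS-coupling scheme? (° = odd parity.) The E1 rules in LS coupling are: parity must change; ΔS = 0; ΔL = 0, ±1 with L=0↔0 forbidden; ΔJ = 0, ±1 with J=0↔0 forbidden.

Reading off the term symbols: S 0→0, L 3→2, J 3→2, parity even→odd.
Parity must change: even → odd — ✓.
ΔS = 0: S: 0 → 0 — ✓.
ΔL = 0, ±1 (not L=0↔0): L: 3 → 2, ΔL = -1 — ✓.
ΔJ = 0, ±1 (not J=0↔0): J: 3 → 2, ΔJ = -1 — ✓.
All four E1 rules are satisfied.

allowed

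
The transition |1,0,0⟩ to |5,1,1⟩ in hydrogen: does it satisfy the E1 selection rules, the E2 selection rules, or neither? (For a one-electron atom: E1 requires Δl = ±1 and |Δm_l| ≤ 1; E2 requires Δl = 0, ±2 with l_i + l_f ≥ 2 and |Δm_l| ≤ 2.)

E1

Δl = 1 − 0 = +1; l_i + l_f = 1.
Δm_l = +1.
E1 (Δl = ±1, |Δm_l| ≤ 1): satisfied.
E2 (Δl = 0,±2, l_i+l_f ≥ 2, |Δm_l| ≤ 2): not satisfied.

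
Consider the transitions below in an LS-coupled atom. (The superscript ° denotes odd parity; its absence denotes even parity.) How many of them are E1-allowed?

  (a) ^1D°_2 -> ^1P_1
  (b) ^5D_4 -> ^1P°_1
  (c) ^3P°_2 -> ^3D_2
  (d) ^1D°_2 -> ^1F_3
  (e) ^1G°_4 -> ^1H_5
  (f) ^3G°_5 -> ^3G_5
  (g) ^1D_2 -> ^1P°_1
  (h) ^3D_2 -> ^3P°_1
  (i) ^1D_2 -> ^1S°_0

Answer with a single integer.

(a) allowed
(b) forbidden (ΔS, ΔJ fail)
(c) allowed
(d) allowed
(e) allowed
(f) allowed
(g) allowed
(h) allowed
(i) forbidden (ΔL, ΔJ fail)
Total allowed: 7 of 9.

7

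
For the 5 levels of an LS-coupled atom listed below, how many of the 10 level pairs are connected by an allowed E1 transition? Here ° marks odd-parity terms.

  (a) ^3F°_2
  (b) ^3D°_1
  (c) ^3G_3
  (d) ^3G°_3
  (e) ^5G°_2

2

(a)–(b): forbidden (parity).
(a)–(c): allowed.
(a)–(d): forbidden (parity).
(a)–(e): forbidden (parity, ΔS).
(b)–(c): forbidden (ΔL, ΔJ).
(b)–(d): forbidden (parity, ΔL, ΔJ).
(b)–(e): forbidden (parity, ΔS, ΔL).
(c)–(d): allowed.
(c)–(e): forbidden (ΔS).
(d)–(e): forbidden (parity, ΔS).
Allowed pairs: 2 of 10.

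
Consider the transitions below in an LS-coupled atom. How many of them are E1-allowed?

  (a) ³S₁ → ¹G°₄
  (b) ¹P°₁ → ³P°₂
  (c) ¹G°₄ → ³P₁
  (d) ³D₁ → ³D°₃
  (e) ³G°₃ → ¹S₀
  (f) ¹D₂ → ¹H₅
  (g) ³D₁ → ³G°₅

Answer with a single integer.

0

(a) forbidden (ΔS, ΔL, ΔJ fail)
(b) forbidden (parity, ΔS fail)
(c) forbidden (ΔS, ΔL, ΔJ fail)
(d) forbidden (ΔJ fails)
(e) forbidden (ΔS, ΔL, ΔJ fail)
(f) forbidden (parity, ΔL, ΔJ fail)
(g) forbidden (ΔL, ΔJ fail)
Total allowed: 0 of 7.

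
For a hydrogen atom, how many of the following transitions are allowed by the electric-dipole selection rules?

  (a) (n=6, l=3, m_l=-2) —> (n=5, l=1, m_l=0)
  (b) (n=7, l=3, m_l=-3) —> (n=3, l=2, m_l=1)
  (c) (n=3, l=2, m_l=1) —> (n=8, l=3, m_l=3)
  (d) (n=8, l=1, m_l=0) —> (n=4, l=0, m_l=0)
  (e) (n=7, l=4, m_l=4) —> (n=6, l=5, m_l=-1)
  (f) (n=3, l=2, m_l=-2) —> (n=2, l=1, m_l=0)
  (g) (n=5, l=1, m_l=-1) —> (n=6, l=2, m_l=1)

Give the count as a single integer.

1

(a) forbidden — Δl = -2 (E1 requires Δl = ±1); Δm_l = +2 (E1 requires Δm_l = 0, ±1)
(b) forbidden — Δm_l = +4 (E1 requires Δm_l = 0, ±1)
(c) forbidden — Δm_l = +2 (E1 requires Δm_l = 0, ±1)
(d) allowed
(e) forbidden — Δm_l = -5 (E1 requires Δm_l = 0, ±1)
(f) forbidden — Δm_l = +2 (E1 requires Δm_l = 0, ±1)
(g) forbidden — Δm_l = +2 (E1 requires Δm_l = 0, ±1)
Total allowed: 1 of 7.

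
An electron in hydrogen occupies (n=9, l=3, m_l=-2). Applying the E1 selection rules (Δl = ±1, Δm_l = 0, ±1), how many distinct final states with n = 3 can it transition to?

2

E1 requires Δl = ±1, so l_f ∈ {2, 4}; with 0 ≤ l_f ≤ n_f−1 = 2, the allowed l_f values are {2}.
For l_f = 2: m_f ∈ {m_i−1, m_i, m_i+1} ∩ [−2, 2] = {-2, -1} → 2 states.
Total: 2.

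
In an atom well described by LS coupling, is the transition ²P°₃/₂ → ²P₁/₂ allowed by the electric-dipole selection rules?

allowed

Parity must change: odd → even — ok.
ΔL = 0, ±1 (not L=0↔0): L: 1 → 1, ΔL = +0 — ok.
ΔJ = 0, ±1 (not J=0↔0): J: 3/2 → 1/2, ΔJ = -1 — ok.
ΔS = 0: S: 1/2 → 1/2 — ok.
All four E1 rules are satisfied.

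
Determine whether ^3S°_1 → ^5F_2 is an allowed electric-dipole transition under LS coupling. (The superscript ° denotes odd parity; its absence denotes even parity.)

forbidden

Initial level: S=1, L=0, J=1, parity odd. Final level: S=2, L=3, J=2, parity even.
Parity must change: odd → even — ✓.
ΔS = 0: S: 1 → 2 — ✗.
ΔJ = 0, ±1 (not J=0↔0): J: 1 → 2, ΔJ = +1 — ✓.
ΔL = 0, ±1 (not L=0↔0): L: 0 → 3, ΔL = +3 — ✗.
Rule(s) violated: ΔS, ΔL.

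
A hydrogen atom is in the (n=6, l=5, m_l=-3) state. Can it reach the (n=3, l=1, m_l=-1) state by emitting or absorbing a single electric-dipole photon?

l: 5 → 1 (Δl = -4). Δl = ±1 ✗.
Δm_l = -1 − (-3) = +2. E1 requires Δm_l = 0, ±1: ✗.
The transition is electric-dipole forbidden.

forbidden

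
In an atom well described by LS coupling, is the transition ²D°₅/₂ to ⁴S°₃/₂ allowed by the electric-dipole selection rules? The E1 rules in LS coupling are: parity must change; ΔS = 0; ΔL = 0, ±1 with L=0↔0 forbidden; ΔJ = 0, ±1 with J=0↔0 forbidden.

Parity must change: odd → odd — fails.
ΔS = 0: S: 1/2 → 3/2 — fails.
ΔL = 0, ±1 (not L=0↔0): L: 2 → 0, ΔL = -2 — fails.
ΔJ = 0, ±1 (not J=0↔0): J: 5/2 → 3/2, ΔJ = -1 — ok.
Rule(s) violated: parity, ΔS, ΔL.

forbidden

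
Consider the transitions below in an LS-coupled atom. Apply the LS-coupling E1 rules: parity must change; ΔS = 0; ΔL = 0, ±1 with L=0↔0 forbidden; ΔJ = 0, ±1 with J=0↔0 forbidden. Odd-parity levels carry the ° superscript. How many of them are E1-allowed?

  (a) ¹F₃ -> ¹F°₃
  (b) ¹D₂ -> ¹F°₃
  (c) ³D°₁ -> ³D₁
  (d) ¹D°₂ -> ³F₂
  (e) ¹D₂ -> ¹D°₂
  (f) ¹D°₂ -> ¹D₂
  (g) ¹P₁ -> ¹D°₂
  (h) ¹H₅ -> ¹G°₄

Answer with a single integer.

(a) allowed
(b) allowed
(c) allowed
(d) forbidden (ΔS fails)
(e) allowed
(f) allowed
(g) allowed
(h) allowed
Total allowed: 7 of 8.

7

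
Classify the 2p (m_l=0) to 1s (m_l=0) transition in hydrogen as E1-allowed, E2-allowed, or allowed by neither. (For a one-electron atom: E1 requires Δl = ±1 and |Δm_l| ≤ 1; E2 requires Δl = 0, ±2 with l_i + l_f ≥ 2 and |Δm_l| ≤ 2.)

Δl = 0 − 1 = -1; l_i + l_f = 1.
Δm_l = +0.
E1 (Δl = ±1, |Δm_l| ≤ 1): satisfied.
E2 (Δl = 0,±2, l_i+l_f ≥ 2, |Δm_l| ≤ 2): not satisfied.

E1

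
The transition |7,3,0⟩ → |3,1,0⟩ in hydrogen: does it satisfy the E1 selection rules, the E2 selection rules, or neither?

Δl = 1 − 3 = -2; l_i + l_f = 4.
Δm_l = +0.
E1 (Δl = ±1, |Δm_l| ≤ 1): not satisfied.
E2 (Δl = 0,±2, l_i+l_f ≥ 2, |Δm_l| ≤ 2): satisfied.

E2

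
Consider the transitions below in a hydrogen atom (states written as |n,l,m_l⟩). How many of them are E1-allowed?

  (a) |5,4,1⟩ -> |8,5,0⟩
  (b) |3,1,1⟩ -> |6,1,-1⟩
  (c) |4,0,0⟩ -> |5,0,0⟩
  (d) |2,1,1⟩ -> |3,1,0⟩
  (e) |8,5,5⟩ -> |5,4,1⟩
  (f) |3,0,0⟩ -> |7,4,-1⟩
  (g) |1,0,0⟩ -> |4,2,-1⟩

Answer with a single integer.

(a) allowed
(b) forbidden — Δl = +0 (E1 requires Δl = ±1); Δm_l = -2 (E1 requires Δm_l = 0, ±1)
(c) forbidden — Δl = +0 (E1 requires Δl = ±1)
(d) forbidden — Δl = +0 (E1 requires Δl = ±1)
(e) forbidden — Δm_l = -4 (E1 requires Δm_l = 0, ±1)
(f) forbidden — Δl = +4 (E1 requires Δl = ±1)
(g) forbidden — Δl = +2 (E1 requires Δl = ±1)
Total allowed: 1 of 7.

1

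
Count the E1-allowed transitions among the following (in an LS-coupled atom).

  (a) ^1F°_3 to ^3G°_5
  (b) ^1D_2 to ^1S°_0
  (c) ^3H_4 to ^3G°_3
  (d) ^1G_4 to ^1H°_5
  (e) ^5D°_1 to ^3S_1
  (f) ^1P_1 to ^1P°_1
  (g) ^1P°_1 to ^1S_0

(a) forbidden (parity, ΔS, ΔJ fail)
(b) forbidden (ΔL, ΔJ fail)
(c) allowed
(d) allowed
(e) forbidden (ΔS, ΔL fail)
(f) allowed
(g) allowed
Total allowed: 4 of 7.

4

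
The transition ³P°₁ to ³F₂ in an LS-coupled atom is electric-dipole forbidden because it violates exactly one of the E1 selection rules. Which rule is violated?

Initial level: S=1, L=1, J=1, parity odd. Final level: S=1, L=3, J=2, parity even.
ΔL = 0, ±1 (not L=0↔0): L: 1 → 3, ΔL = +2 — fails.
ΔS = 0: S: 1 → 1 — ok.
Parity must change: odd → even — ok.
ΔJ = 0, ±1 (not J=0↔0): J: 1 → 2, ΔJ = +1 — ok.

the ΔL = 0, ±1 rule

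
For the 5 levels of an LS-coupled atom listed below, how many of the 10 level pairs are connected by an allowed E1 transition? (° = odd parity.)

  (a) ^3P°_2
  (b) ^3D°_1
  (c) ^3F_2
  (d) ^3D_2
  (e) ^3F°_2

5

(a)–(b): forbidden (parity).
(a)–(c): forbidden (ΔL).
(a)–(d): allowed.
(a)–(e): forbidden (parity, ΔL).
(b)–(c): allowed.
(b)–(d): allowed.
(b)–(e): forbidden (parity).
(c)–(d): forbidden (parity).
(c)–(e): allowed.
(d)–(e): allowed.
Allowed pairs: 5 of 10.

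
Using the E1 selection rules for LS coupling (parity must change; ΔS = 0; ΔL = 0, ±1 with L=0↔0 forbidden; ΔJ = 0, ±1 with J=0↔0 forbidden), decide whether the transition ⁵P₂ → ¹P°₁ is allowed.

forbidden

Parity must change: even → odd — ✓.
ΔS = 0: S: 2 → 0 — ✗.
ΔL = 0, ±1 (not L=0↔0): L: 1 → 1, ΔL = +0 — ✓.
ΔJ = 0, ±1 (not J=0↔0): J: 2 → 1, ΔJ = -1 — ✓.
Rule(s) violated: ΔS.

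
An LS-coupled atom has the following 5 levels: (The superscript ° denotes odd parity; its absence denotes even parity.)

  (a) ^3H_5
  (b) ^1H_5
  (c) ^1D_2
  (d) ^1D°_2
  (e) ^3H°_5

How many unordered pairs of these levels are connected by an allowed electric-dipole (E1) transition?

(a)–(b): forbidden (parity, ΔS).
(a)–(c): forbidden (parity, ΔS, ΔL, ΔJ).
(a)–(d): forbidden (ΔS, ΔL, ΔJ).
(a)–(e): allowed.
(b)–(c): forbidden (parity, ΔL, ΔJ).
(b)–(d): forbidden (ΔL, ΔJ).
(b)–(e): forbidden (ΔS).
(c)–(d): allowed.
(c)–(e): forbidden (ΔS, ΔL, ΔJ).
(d)–(e): forbidden (parity, ΔS, ΔL, ΔJ).
Allowed pairs: 2 of 10.

2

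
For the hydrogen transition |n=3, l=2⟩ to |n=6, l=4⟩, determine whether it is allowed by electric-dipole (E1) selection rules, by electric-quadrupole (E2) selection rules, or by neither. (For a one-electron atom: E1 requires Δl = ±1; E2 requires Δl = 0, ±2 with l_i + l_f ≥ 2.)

Δl = 4 − 2 = +2; l_i + l_f = 6.
E1 (Δl = ±1): not satisfied.
E2 (Δl = 0,±2, l_i+l_f ≥ 2): satisfied.

E2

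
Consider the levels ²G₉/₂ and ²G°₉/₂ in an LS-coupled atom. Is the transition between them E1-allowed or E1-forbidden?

allowed

Reading off the term symbols: S 1/2→1/2, L 4→4, J 9/2→9/2, parity even→odd.
Parity must change: even → odd — ✓.
ΔS = 0: S: 1/2 → 1/2 — ✓.
ΔJ = 0, ±1 (not J=0↔0): J: 9/2 → 9/2, ΔJ = +0 — ✓.
ΔL = 0, ±1 (not L=0↔0): L: 4 → 4, ΔL = +0 — ✓.
All four E1 rules are satisfied.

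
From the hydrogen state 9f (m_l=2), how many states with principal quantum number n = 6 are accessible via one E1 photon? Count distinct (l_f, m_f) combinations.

E1 requires Δl = ±1, so l_f ∈ {2, 4}; with 0 ≤ l_f ≤ n_f−1 = 5, the allowed l_f values are {2, 4}.
For l_f = 2: m_f ∈ {m_i−1, m_i, m_i+1} ∩ [−2, 2] = {1, 2} → 2 states.
For l_f = 4: m_f ∈ {m_i−1, m_i, m_i+1} ∩ [−4, 4] = {1, 2, 3} → 3 states.
Total: 5.

5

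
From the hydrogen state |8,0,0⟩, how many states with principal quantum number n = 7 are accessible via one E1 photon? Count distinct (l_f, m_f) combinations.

E1 requires Δl = ±1, so l_f ∈ {-1, 1}; with 0 ≤ l_f ≤ n_f−1 = 6, the allowed l_f values are {1}.
For l_f = 1: m_f ∈ {m_i−1, m_i, m_i+1} ∩ [−1, 1] = {-1, 0, 1} → 3 states.
Total: 3.

3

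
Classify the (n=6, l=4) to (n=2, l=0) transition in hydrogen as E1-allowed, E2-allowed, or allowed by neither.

Δl = 0 − 4 = -4; l_i + l_f = 4.
E1 (Δl = ±1): not satisfied.
E2 (Δl = 0,±2, l_i+l_f ≥ 2): not satisfied.

neither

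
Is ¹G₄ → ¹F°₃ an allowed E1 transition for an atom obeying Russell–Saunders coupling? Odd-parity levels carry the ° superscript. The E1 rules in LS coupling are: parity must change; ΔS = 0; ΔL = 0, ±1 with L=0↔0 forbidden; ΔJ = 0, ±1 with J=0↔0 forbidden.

Initial level: S=0, L=4, J=4, parity even. Final level: S=0, L=3, J=3, parity odd.
Parity must change: even → odd — ✓.
ΔS = 0: S: 0 → 0 — ✓.
ΔL = 0, ±1 (not L=0↔0): L: 4 → 3, ΔL = -1 — ✓.
ΔJ = 0, ±1 (not J=0↔0): J: 4 → 3, ΔJ = -1 — ✓.
All four E1 rules are satisfied.

allowed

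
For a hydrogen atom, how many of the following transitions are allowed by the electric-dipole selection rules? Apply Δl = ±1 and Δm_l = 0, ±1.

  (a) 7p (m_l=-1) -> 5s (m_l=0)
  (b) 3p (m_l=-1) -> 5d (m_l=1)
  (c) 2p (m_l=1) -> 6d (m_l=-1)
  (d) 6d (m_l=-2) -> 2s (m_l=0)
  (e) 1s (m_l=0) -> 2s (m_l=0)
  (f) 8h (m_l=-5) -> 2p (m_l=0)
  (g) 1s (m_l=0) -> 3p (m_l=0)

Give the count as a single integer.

(a) allowed
(b) forbidden — Δm_l = +2 (E1 requires Δm_l = 0, ±1)
(c) forbidden — Δm_l = -2 (E1 requires Δm_l = 0, ±1)
(d) forbidden — Δl = -2 (E1 requires Δl = ±1); Δm_l = +2 (E1 requires Δm_l = 0, ±1)
(e) forbidden — Δl = +0 (E1 requires Δl = ±1)
(f) forbidden — Δl = -4 (E1 requires Δl = ±1); Δm_l = +5 (E1 requires Δm_l = 0, ±1)
(g) allowed
Total allowed: 2 of 7.

2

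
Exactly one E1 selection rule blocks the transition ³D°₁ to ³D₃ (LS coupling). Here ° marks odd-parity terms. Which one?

Reading off the term symbols: S 1→1, L 2→2, J 1→3, parity odd→even.
ΔL = 0, ±1 (not L=0↔0): L: 2 → 2, ΔL = +0 — ok.
ΔJ = 0, ±1 (not J=0↔0): J: 1 → 3, ΔJ = +2 — fails.
ΔS = 0: S: 1 → 1 — ok.
Parity must change: odd → even — ok.

the ΔJ = 0, ±1 rule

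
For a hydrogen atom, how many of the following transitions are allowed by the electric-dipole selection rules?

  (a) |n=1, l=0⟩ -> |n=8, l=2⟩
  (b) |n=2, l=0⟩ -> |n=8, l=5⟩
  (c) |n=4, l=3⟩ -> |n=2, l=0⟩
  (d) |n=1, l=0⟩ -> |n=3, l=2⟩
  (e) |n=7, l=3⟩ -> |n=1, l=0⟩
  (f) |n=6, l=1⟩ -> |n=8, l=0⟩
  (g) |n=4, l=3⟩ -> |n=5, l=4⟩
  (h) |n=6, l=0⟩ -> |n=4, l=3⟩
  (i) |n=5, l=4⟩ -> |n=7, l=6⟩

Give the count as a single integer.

2

(a) forbidden — Δl = +2 (E1 requires Δl = ±1)
(b) forbidden — Δl = +5 (E1 requires Δl = ±1)
(c) forbidden — Δl = -3 (E1 requires Δl = ±1)
(d) forbidden — Δl = +2 (E1 requires Δl = ±1)
(e) forbidden — Δl = -3 (E1 requires Δl = ±1)
(f) allowed
(g) allowed
(h) forbidden — Δl = +3 (E1 requires Δl = ±1)
(i) forbidden — Δl = +2 (E1 requires Δl = ±1)
Total allowed: 2 of 9.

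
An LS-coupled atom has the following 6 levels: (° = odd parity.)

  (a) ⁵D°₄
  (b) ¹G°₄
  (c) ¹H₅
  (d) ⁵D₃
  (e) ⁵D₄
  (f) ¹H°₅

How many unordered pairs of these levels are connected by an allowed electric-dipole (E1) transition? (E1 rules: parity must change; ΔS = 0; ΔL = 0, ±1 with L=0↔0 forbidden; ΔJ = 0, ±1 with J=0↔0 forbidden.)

4

(a)–(b): forbidden (parity, ΔS, ΔL).
(a)–(c): forbidden (ΔS, ΔL).
(a)–(d): allowed.
(a)–(e): allowed.
(a)–(f): forbidden (parity, ΔS, ΔL).
(b)–(c): allowed.
(b)–(d): forbidden (ΔS, ΔL).
(b)–(e): forbidden (ΔS, ΔL).
(b)–(f): forbidden (parity).
(c)–(d): forbidden (parity, ΔS, ΔL, ΔJ).
(c)–(e): forbidden (parity, ΔS, ΔL).
(c)–(f): allowed.
(d)–(e): forbidden (parity).
(d)–(f): forbidden (ΔS, ΔL, ΔJ).
(e)–(f): forbidden (ΔS, ΔL).
Allowed pairs: 4 of 15.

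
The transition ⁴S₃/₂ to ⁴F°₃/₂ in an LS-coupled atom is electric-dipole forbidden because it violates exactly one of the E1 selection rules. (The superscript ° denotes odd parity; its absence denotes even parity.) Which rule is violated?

Initial level: S=3/2, L=0, J=3/2, parity even. Final level: S=3/2, L=3, J=3/2, parity odd.
ΔJ = 0, ±1 (not J=0↔0): J: 3/2 → 3/2, ΔJ = +0 — ok.
ΔL = 0, ±1 (not L=0↔0): L: 0 → 3, ΔL = +3 — fails.
Parity must change: even → odd — ok.
ΔS = 0: S: 3/2 → 3/2 — ok.

the ΔL = 0, ±1 rule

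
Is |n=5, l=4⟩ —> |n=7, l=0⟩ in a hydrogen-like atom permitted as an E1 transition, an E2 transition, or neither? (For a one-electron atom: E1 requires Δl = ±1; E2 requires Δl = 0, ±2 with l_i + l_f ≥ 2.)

neither

Δl = 0 − 4 = -4; l_i + l_f = 4.
E1 (Δl = ±1): not satisfied.
E2 (Δl = 0,±2, l_i+l_f ≥ 2): not satisfied.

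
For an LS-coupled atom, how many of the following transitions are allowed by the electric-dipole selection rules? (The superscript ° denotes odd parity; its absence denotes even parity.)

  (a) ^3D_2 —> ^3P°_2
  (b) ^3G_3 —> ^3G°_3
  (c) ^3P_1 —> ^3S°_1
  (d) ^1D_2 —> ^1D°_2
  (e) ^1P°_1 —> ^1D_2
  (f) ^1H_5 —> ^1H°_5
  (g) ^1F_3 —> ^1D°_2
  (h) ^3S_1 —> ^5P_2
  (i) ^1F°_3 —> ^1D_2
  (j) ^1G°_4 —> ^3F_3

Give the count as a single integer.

8

(a) allowed
(b) allowed
(c) allowed
(d) allowed
(e) allowed
(f) allowed
(g) allowed
(h) forbidden (parity, ΔS fail)
(i) allowed
(j) forbidden (ΔS fails)
Total allowed: 8 of 10.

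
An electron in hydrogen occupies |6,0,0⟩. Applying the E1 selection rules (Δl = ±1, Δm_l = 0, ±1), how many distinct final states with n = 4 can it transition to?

3

E1 requires Δl = ±1, so l_f ∈ {-1, 1}; with 0 ≤ l_f ≤ n_f−1 = 3, the allowed l_f values are {1}.
For l_f = 1: m_f ∈ {m_i−1, m_i, m_i+1} ∩ [−1, 1] = {-1, 0, 1} → 3 states.
Total: 3.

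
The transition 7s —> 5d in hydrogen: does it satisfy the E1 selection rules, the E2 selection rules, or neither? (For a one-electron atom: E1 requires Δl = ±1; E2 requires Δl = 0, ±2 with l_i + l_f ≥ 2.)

E2

Δl = 2 − 0 = +2; l_i + l_f = 2.
E1 (Δl = ±1): not satisfied.
E2 (Δl = 0,±2, l_i+l_f ≥ 2): satisfied.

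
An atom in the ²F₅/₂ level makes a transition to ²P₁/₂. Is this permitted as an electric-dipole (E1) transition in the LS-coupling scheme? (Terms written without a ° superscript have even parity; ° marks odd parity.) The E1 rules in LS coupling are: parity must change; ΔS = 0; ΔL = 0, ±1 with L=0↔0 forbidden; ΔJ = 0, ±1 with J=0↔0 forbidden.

Reading off the term symbols: S 1/2→1/2, L 3→1, J 5/2→1/2, parity even→even.
ΔJ = 0, ±1 (not J=0↔0): J: 5/2 → 1/2, ΔJ = -2 — fails.
ΔS = 0: S: 1/2 → 1/2 — ok.
Parity must change: even → even — fails.
ΔL = 0, ±1 (not L=0↔0): L: 3 → 1, ΔL = -2 — fails.
Rule(s) violated: parity, ΔL, ΔJ.

forbidden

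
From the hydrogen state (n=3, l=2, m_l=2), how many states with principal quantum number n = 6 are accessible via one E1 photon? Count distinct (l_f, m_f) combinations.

4

E1 requires Δl = ±1, so l_f ∈ {1, 3}; with 0 ≤ l_f ≤ n_f−1 = 5, the allowed l_f values are {1, 3}.
For l_f = 1: m_f ∈ {m_i−1, m_i, m_i+1} ∩ [−1, 1] = {1} → 1 state.
For l_f = 3: m_f ∈ {m_i−1, m_i, m_i+1} ∩ [−3, 3] = {1, 2, 3} → 3 states.
Total: 4.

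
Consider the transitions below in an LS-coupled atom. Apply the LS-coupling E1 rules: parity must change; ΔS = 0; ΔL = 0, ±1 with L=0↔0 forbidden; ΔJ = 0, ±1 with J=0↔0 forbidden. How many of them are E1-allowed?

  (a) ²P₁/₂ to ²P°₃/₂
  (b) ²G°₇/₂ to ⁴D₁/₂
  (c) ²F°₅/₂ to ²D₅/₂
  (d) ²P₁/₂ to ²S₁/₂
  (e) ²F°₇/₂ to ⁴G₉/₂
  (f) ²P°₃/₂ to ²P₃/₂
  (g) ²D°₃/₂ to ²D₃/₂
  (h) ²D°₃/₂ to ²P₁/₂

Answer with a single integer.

5

(a) allowed
(b) forbidden (ΔS, ΔL, ΔJ fail)
(c) allowed
(d) forbidden (parity fails)
(e) forbidden (ΔS fails)
(f) allowed
(g) allowed
(h) allowed
Total allowed: 5 of 8.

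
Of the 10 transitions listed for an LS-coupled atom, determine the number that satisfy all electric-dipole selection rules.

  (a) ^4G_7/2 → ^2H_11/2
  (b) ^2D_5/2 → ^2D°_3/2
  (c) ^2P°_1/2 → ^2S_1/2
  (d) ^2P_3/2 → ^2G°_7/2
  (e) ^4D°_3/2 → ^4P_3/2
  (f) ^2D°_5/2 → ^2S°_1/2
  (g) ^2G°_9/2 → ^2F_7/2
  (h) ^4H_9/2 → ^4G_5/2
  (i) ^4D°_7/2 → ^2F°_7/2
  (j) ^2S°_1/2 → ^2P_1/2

(a) forbidden (parity, ΔS, ΔJ fail)
(b) allowed
(c) allowed
(d) forbidden (ΔL, ΔJ fail)
(e) allowed
(f) forbidden (parity, ΔL, ΔJ fail)
(g) allowed
(h) forbidden (parity, ΔJ fail)
(i) forbidden (parity, ΔS fail)
(j) allowed
Total allowed: 5 of 10.

5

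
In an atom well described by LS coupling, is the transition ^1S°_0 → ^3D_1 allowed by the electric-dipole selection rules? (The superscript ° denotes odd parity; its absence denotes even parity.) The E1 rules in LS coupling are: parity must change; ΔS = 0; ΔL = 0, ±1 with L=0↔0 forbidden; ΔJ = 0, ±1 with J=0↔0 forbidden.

Initial level: S=0, L=0, J=0, parity odd. Final level: S=1, L=2, J=1, parity even.
Parity must change: odd → even — ok.
ΔS = 0: S: 0 → 1 — fails.
ΔL = 0, ±1 (not L=0↔0): L: 0 → 2, ΔL = +2 — fails.
ΔJ = 0, ±1 (not J=0↔0): J: 0 → 1, ΔJ = +1 — ok.
Rule(s) violated: ΔS, ΔL.

forbidden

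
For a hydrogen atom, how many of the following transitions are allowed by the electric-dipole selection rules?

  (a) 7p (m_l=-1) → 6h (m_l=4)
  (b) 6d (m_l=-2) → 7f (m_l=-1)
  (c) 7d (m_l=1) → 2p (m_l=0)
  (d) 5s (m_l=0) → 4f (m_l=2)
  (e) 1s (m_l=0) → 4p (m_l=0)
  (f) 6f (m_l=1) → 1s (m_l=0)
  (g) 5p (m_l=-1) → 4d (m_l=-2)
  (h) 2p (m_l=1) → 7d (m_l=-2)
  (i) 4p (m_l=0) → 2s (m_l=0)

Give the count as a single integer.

5

(a) forbidden — Δl = +4 (E1 requires Δl = ±1); Δm_l = +5 (E1 requires Δm_l = 0, ±1)
(b) allowed
(c) allowed
(d) forbidden — Δl = +3 (E1 requires Δl = ±1); Δm_l = +2 (E1 requires Δm_l = 0, ±1)
(e) allowed
(f) forbidden — Δl = -3 (E1 requires Δl = ±1)
(g) allowed
(h) forbidden — Δm_l = -3 (E1 requires Δm_l = 0, ±1)
(i) allowed
Total allowed: 5 of 9.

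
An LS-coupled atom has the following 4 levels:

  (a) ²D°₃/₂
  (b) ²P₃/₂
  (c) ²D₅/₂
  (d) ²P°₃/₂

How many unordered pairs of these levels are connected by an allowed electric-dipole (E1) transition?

(a)–(b): allowed.
(a)–(c): allowed.
(a)–(d): forbidden (parity).
(b)–(c): forbidden (parity).
(b)–(d): allowed.
(c)–(d): allowed.
Allowed pairs: 4 of 6.

4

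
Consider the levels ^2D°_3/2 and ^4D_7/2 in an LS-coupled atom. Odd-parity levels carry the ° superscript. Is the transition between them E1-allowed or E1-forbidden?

Initial level: S=1/2, L=2, J=3/2, parity odd. Final level: S=3/2, L=2, J=7/2, parity even.
Parity must change: odd → even — satisfied.
ΔS = 0: S: 1/2 → 3/2 — violated.
ΔL = 0, ±1 (not L=0↔0): L: 2 → 2, ΔL = +0 — satisfied.
ΔJ = 0, ±1 (not J=0↔0): J: 3/2 → 7/2, ΔJ = +2 — violated.
Rule(s) violated: ΔS, ΔJ.

forbidden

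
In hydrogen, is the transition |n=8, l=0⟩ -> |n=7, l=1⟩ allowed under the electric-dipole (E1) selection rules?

l: 0 → 1 (Δl = +1). Δl = ±1 ok.
All E1 selection rules are satisfied.

allowed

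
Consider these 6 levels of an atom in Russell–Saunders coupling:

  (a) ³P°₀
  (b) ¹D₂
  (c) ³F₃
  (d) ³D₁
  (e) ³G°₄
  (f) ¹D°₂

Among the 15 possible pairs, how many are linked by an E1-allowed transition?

(a)–(b): forbidden (ΔS, ΔJ).
(a)–(c): forbidden (ΔL, ΔJ).
(a)–(d): allowed.
(a)–(e): forbidden (parity, ΔL, ΔJ).
(a)–(f): forbidden (parity, ΔS, ΔJ).
(b)–(c): forbidden (parity, ΔS).
(b)–(d): forbidden (parity, ΔS).
(b)–(e): forbidden (ΔS, ΔL, ΔJ).
(b)–(f): allowed.
(c)–(d): forbidden (parity, ΔJ).
(c)–(e): allowed.
(c)–(f): forbidden (ΔS).
(d)–(e): forbidden (ΔL, ΔJ).
(d)–(f): forbidden (ΔS).
(e)–(f): forbidden (parity, ΔS, ΔL, ΔJ).
Allowed pairs: 3 of 15.

3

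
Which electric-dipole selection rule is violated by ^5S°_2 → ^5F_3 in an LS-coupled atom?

Initial level: S=2, L=0, J=2, parity odd. Final level: S=2, L=3, J=3, parity even.
Parity must change: odd → even — passes.
ΔS = 0: S: 2 → 2 — passes.
ΔL = 0, ±1 (not L=0↔0): L: 0 → 3, ΔL = +3 — fails.
ΔJ = 0, ±1 (not J=0↔0): J: 2 → 3, ΔJ = +1 — passes.

the ΔL = 0, ±1 rule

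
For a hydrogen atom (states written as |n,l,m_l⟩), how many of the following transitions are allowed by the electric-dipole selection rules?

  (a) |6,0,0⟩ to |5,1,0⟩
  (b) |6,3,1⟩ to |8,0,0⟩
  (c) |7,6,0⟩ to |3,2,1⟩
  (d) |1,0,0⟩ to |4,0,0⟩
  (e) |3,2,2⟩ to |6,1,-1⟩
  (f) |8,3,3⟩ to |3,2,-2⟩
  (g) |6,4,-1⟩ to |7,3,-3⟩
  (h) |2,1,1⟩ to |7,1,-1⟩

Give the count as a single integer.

(a) allowed
(b) forbidden — Δl = -3 (E1 requires Δl = ±1)
(c) forbidden — Δl = -4 (E1 requires Δl = ±1)
(d) forbidden — Δl = +0 (E1 requires Δl = ±1)
(e) forbidden — Δm_l = -3 (E1 requires Δm_l = 0, ±1)
(f) forbidden — Δm_l = -5 (E1 requires Δm_l = 0, ±1)
(g) forbidden — Δm_l = -2 (E1 requires Δm_l = 0, ±1)
(h) forbidden — Δl = +0 (E1 requires Δl = ±1); Δm_l = -2 (E1 requires Δm_l = 0, ±1)
Total allowed: 1 of 8.

1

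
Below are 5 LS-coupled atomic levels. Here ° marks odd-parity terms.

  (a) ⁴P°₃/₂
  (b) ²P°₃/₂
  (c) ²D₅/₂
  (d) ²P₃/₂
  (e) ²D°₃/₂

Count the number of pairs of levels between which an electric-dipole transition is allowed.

(a)–(b): forbidden (parity, ΔS).
(a)–(c): forbidden (ΔS).
(a)–(d): forbidden (ΔS).
(a)–(e): forbidden (parity, ΔS).
(b)–(c): allowed.
(b)–(d): allowed.
(b)–(e): forbidden (parity).
(c)–(d): forbidden (parity).
(c)–(e): allowed.
(d)–(e): allowed.
Allowed pairs: 4 of 10.

4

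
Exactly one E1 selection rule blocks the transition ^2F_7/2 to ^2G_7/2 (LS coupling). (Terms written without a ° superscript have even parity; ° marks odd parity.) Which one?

parity

Initial level: S=1/2, L=3, J=7/2, parity even. Final level: S=1/2, L=4, J=7/2, parity even.
Parity must change: even → even — violated.
ΔS = 0: S: 1/2 → 1/2 — satisfied.
ΔL = 0, ±1 (not L=0↔0): L: 3 → 4, ΔL = +1 — satisfied.
ΔJ = 0, ±1 (not J=0↔0): J: 7/2 → 7/2, ΔJ = +0 — satisfied.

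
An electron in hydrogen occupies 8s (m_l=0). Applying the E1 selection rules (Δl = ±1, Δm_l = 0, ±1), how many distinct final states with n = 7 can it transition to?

E1 requires Δl = ±1, so l_f ∈ {-1, 1}; with 0 ≤ l_f ≤ n_f−1 = 6, the allowed l_f values are {1}.
For l_f = 1: m_f ∈ {m_i−1, m_i, m_i+1} ∩ [−1, 1] = {-1, 0, 1} → 3 states.
Total: 3.

3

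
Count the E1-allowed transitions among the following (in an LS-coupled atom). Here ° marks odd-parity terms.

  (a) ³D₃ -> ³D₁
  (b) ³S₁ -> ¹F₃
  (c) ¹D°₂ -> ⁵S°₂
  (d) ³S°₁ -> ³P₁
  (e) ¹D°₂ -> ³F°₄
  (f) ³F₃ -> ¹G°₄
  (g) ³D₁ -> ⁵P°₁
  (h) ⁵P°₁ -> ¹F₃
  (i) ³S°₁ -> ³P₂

(a) forbidden (parity, ΔJ fail)
(b) forbidden (parity, ΔS, ΔL, ΔJ fail)
(c) forbidden (parity, ΔS, ΔL fail)
(d) allowed
(e) forbidden (parity, ΔS, ΔJ fail)
(f) forbidden (ΔS fails)
(g) forbidden (ΔS fails)
(h) forbidden (ΔS, ΔL, ΔJ fail)
(i) allowed
Total allowed: 2 of 9.

2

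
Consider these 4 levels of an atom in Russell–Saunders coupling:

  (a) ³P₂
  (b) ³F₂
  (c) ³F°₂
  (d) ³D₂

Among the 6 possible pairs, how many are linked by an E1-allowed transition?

2

(a)–(b): forbidden (parity, ΔL).
(a)–(c): forbidden (ΔL).
(a)–(d): forbidden (parity).
(b)–(c): allowed.
(b)–(d): forbidden (parity).
(c)–(d): allowed.
Allowed pairs: 2 of 6.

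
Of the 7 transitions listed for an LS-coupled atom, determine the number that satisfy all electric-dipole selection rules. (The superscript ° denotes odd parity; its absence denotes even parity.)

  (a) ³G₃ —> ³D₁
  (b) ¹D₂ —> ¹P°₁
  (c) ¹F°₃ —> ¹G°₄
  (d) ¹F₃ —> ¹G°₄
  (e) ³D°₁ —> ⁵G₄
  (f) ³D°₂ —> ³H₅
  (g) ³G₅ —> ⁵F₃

2

(a) forbidden (parity, ΔL, ΔJ fail)
(b) allowed
(c) forbidden (parity fails)
(d) allowed
(e) forbidden (ΔS, ΔL, ΔJ fail)
(f) forbidden (ΔL, ΔJ fail)
(g) forbidden (parity, ΔS, ΔJ fail)
Total allowed: 2 of 7.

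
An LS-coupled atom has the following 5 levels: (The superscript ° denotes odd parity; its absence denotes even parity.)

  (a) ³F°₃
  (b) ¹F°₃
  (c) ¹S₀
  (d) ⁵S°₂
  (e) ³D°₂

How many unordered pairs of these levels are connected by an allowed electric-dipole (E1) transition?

0

(a)–(b): forbidden (parity, ΔS).
(a)–(c): forbidden (ΔS, ΔL, ΔJ).
(a)–(d): forbidden (parity, ΔS, ΔL).
(a)–(e): forbidden (parity).
(b)–(c): forbidden (ΔL, ΔJ).
(b)–(d): forbidden (parity, ΔS, ΔL).
(b)–(e): forbidden (parity, ΔS).
(c)–(d): forbidden (ΔS, ΔL, ΔJ).
(c)–(e): forbidden (ΔS, ΔL, ΔJ).
(d)–(e): forbidden (parity, ΔS, ΔL).
Allowed pairs: 0 of 10.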